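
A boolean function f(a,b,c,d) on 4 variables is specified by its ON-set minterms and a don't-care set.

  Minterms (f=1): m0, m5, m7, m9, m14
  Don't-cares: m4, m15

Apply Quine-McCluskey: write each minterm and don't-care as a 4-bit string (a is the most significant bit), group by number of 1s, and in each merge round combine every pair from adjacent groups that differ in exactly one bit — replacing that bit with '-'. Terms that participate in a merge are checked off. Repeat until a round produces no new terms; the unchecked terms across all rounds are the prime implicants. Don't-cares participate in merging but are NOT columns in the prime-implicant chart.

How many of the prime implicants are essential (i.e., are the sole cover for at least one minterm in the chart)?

Round 0: 0000✓ 0100✓ 0101✓ 0111✓ 1001 1110✓ 1111✓
Round 1: -111 0-00 01-1 010- 111-
PIs = {-111, 0-00, 01-1, 010-, 1001, 111-}
Coverage chart:
  m0: 0-00 ←essential
  m5: 01-1,010-
  m7: -111,01-1
  m9: 1001 ←essential
  m14: 111- ←essential
Essential: 0-00, 1001, 111-

3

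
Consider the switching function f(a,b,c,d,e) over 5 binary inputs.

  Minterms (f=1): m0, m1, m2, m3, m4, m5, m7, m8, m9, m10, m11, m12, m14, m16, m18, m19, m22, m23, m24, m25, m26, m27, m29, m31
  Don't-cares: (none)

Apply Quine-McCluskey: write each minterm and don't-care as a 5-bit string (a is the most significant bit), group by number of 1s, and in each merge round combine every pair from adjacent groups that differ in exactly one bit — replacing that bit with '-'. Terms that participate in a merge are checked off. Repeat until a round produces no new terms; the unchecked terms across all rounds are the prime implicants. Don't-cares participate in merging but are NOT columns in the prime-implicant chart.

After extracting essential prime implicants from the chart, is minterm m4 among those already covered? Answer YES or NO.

NO

[col 0] 00000*, 00001*, 00010*, 00011*, 00100*, 00101*, 00111*, 01000*, 01001*, 01010*, 01011*, 01100*, 01110*, 10000*, 10010*, 10011*, 10110*, 10111*, 11000*, 11001*, 11010*, 11011*, 11101*, 11111*
[col 1] -0000*, -0010*, -0011*, -0111*, -1000*, -1001*, -1010*, -1011*, 0-000*, 0-001*, 0-010*, 0-011*, 0-100*, 00-00*, 00-01*, 00-11*, 000-0*, 000-1*, 0000-*, 0001-*, 001-1*, 0010-*, 01-00*, 01-10*, 010-0*, 010-1*, 0100-*, 0101-*, 011-0*, 1-000*, 1-010*, 1-011*, 1-111*, 10-10*, 10-11*, 100-0*, 1001-*, 1011-*, 11-01*, 11-11*, 110-0*, 110-1*, 1100-*, 1101-*, 111-1*
[col 2] --000*, --010*, --011*, -0-11, -00-0*, -001-*, -10-0*, -10-1*, -100-*, -101-*, 0--00, 0-0-0*, 0-0-1*, 0-00-*, 0-01-*, 00--1, 00-0-, 000--*, 01--0, 010--*, 1--11, 1-0-0*, 1-01-*, 10-1-, 11--1, 110--*
[col 3] --0-0, --01-, -10--, 0-0--
Prime implicants: --0-0, --01-, -0-11, -10--, 0--00, 0-0--, 00--1, 00-0-, 01--0, 1--11, 10-1-, 11--1
PI chart (minterm → PIs covering it):
  0 | --0-0,0--00,0-0--,00-0-
  1 | 0-0--,00--1,00-0-
  2 | --0-0,--01-,0-0--
  3 | --01-,-0-11,0-0--,00--1
  4 | 0--00,00-0-
  5 | 00--1,00-0-
  7 | -0-11,00--1
  8 | --0-0,-10--,0--00,0-0--,01--0
  9 | -10--,0-0--
  10 | --0-0,--01-,-10--,0-0--,01--0
  11 | --01-,-10--,0-0--
  12 | 0--00,01--0
  14 | 01--0  (sole → essential)
  16 | --0-0  (sole → essential)
  18 | --0-0,--01-,10-1-
  19 | --01-,-0-11,1--11,10-1-
  22 | 10-1-  (sole → essential)
  23 | -0-11,1--11,10-1-
  24 | --0-0,-10--
  25 | -10--,11--1
  26 | --0-0,--01-,-10--
  27 | --01-,-10--,1--11,11--1
  29 | 11--1  (sole → essential)
  31 | 1--11,11--1
Essential prime implicants: --0-0, 01--0, 10-1-, 11--1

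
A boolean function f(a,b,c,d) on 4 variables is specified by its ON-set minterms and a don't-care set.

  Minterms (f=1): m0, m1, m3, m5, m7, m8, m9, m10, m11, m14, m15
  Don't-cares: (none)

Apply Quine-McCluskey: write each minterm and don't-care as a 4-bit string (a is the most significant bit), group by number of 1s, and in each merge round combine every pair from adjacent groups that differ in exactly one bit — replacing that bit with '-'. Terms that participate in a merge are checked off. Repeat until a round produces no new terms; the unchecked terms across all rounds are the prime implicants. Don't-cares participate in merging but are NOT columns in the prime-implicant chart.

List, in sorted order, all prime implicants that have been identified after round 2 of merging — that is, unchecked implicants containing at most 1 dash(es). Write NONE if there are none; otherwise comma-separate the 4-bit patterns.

Round 0: 0000✓ 0001✓ 0011✓ 0101✓ 0111✓ 1000✓ 1001✓ 1010✓ 1011✓ 1110✓ 1111✓
Round 1: -000✓ -001✓ -011✓ -111✓ 0-01✓ 0-11✓ 00-1✓ 000-✓ 01-1✓ 1-10✓ 1-11✓ 10-0✓ 10-1✓ 100-✓ 101-✓ 111-✓
Round 2: --11 -0-1 -00- 0--1 1-1- 10--
PIs = {--11, -0-1, -00-, 0--1, 1-1-, 10--}

NONE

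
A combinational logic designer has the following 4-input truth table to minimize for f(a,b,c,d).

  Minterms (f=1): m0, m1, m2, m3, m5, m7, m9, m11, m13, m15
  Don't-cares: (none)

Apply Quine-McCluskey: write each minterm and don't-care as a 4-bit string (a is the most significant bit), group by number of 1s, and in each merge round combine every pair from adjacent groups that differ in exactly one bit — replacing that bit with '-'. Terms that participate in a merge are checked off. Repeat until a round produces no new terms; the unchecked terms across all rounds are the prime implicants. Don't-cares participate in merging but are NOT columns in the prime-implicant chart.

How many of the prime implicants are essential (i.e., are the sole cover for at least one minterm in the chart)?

2

size-2^0 implicants → 0000(✓)  0001(✓)  0010(✓)  0011(✓)  0101(✓)  0111(✓)  1001(✓)  1011(✓)  1101(✓)  1111(✓)
size-2^1 implicants → -001(✓)  -011(✓)  -101(✓)  -111(✓)  0-01(✓)  0-11(✓)  00-0(✓)  00-1(✓)  000-(✓)  001-(✓)  01-1(✓)  1-01(✓)  1-11(✓)  10-1(✓)  11-1(✓)
size-2^2 implicants → --01(✓)  --11(✓)  -0-1(✓)  -1-1(✓)  0--1(✓)  00--  1--1(✓)
size-2^3 implicants → ---1
Unchecked terms (primes): ---1, 00--
Minterm coverage:
  m0 ⊆ 00-- [E]
  m1 ⊆ ---1,00--
  m2 ⊆ 00-- [E]
  m3 ⊆ ---1,00--
  m5 ⊆ ---1 [E]
  m7 ⊆ ---1 [E]
  m9 ⊆ ---1 [E]
  m11 ⊆ ---1 [E]
  m13 ⊆ ---1 [E]
  m15 ⊆ ---1 [E]
E = {---1, 00--}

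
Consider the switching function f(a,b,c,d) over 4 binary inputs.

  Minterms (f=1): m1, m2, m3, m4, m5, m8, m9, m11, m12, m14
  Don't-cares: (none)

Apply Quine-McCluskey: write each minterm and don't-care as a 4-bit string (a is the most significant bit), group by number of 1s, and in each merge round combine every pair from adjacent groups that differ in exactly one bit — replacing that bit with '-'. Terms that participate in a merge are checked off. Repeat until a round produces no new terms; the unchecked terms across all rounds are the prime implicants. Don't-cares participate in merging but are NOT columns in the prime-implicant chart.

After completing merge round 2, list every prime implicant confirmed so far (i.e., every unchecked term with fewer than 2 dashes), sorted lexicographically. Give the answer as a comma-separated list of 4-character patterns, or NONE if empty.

size-2^0 implicants → 0001(✓)  0010(✓)  0011(✓)  0100(✓)  0101(✓)  1000(✓)  1001(✓)  1011(✓)  1100(✓)  1110(✓)
size-2^1 implicants → -001(✓)  -011(✓)  -100  0-01  00-1(✓)  001-  010-  1-00  10-1(✓)  100-  11-0
size-2^2 implicants → -0-1
Unchecked terms (primes): -0-1, -100, 0-01, 001-, 010-, 1-00, 100-, 11-0

-100, 0-01, 001-, 010-, 1-00, 100-, 11-0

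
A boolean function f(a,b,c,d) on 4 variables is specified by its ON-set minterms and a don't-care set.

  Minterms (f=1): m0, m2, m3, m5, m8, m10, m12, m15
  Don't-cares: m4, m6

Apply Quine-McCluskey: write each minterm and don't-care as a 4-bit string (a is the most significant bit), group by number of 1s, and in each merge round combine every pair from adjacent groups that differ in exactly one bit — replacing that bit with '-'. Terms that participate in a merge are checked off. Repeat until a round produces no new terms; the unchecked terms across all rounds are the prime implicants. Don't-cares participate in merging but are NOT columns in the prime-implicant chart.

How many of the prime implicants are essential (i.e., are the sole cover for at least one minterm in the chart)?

5

Round 0: 0000✓ 0010✓ 0011✓ 0100✓ 0101✓ 0110✓ 1000✓ 1010✓ 1100✓ 1111
Round 1: -000✓ -010✓ -100✓ 0-00✓ 0-10✓ 00-0✓ 001- 01-0✓ 010- 1-00✓ 10-0✓
Round 2: --00 -0-0 0--0
PIs = {--00, -0-0, 0--0, 001-, 010-, 1111}
Coverage chart:
  m0: --00,-0-0,0--0
  m2: -0-0,0--0,001-
  m3: 001- ←essential
  m5: 010- ←essential
  m8: --00,-0-0
  m10: -0-0 ←essential
  m12: --00 ←essential
  m15: 1111 ←essential
Essential: --00, -0-0, 001-, 010-, 1111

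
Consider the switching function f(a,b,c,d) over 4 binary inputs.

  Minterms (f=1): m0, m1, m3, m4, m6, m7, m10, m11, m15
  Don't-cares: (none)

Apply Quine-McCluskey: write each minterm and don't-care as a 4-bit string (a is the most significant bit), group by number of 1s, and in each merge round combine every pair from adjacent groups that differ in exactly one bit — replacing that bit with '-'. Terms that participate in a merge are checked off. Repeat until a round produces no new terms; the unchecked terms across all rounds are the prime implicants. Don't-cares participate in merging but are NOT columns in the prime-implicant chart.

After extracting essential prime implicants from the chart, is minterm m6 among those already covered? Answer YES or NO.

Round 0: 0000✓ 0001✓ 0011✓ 0100✓ 0110✓ 0111✓ 1010✓ 1011✓ 1111✓
Round 1: -011✓ -111✓ 0-00 0-11✓ 00-1 000- 01-0 011- 1-11✓ 101-
Round 2: --11
PIs = {--11, 0-00, 00-1, 000-, 01-0, 011-, 101-}
Coverage chart:
  m0: 0-00,000-
  m1: 00-1,000-
  m3: --11,00-1
  m4: 0-00,01-0
  m6: 01-0,011-
  m7: --11,011-
  m10: 101- ←essential
  m11: --11,101-
  m15: --11 ←essential
Essential: --11, 101-

NO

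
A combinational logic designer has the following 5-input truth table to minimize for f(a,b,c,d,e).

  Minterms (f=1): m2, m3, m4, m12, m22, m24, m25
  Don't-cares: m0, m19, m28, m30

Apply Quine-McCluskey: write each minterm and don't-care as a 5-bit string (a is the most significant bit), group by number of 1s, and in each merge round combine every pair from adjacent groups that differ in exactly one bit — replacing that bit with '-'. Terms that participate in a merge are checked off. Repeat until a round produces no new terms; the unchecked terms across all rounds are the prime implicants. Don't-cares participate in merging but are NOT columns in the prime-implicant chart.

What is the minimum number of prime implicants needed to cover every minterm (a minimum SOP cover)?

size-2^0 implicants → 00000(✓)  00010(✓)  00011(✓)  00100(✓)  01100(✓)  10011(✓)  10110(✓)  11000(✓)  11001(✓)  11100(✓)  11110(✓)
size-2^1 implicants → -0011  -1100  0-100  00-00  000-0  0001-  1-110  11-00  1100-  111-0
Unchecked terms (primes): -0011, -1100, 0-100, 00-00, 000-0, 0001-, 1-110, 11-00, 1100-, 111-0
Minterm coverage:
  m2 ⊆ 000-0,0001-
  m3 ⊆ -0011,0001-
  m4 ⊆ 0-100,00-00
  m12 ⊆ -1100,0-100
  m22 ⊆ 1-110 [E]
  m24 ⊆ 11-00,1100-
  m25 ⊆ 1100- [E]
E = {1-110, 1100-}
Petrick residual → 0-100, 0001-
Cover = a'cd'e' + a'b'c'd + acde' + abc'd'  |cover|=4

4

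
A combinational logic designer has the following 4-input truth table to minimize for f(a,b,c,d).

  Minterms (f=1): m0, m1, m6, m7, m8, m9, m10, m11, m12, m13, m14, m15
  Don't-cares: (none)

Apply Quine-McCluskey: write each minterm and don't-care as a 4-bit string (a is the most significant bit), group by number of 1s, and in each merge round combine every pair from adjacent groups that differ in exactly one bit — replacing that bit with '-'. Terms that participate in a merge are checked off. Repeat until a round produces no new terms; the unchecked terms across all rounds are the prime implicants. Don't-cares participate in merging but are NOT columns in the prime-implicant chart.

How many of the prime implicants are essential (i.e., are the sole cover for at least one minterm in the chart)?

Round 0: 0000✓ 0001✓ 0110✓ 0111✓ 1000✓ 1001✓ 1010✓ 1011✓ 1100✓ 1101✓ 1110✓ 1111✓
Round 1: -000✓ -001✓ -110✓ -111✓ 000-✓ 011-✓ 1-00✓ 1-01✓ 1-10✓ 1-11✓ 10-0✓ 10-1✓ 100-✓ 101-✓ 11-0✓ 11-1✓ 110-✓ 111-✓
Round 2: -00- -11- 1--0✓ 1--1✓ 1-0-✓ 1-1-✓ 10--✓ 11--✓
Round 3: 1---
PIs = {-00-, -11-, 1---}
Coverage chart:
  m0: -00- ←essential
  m1: -00- ←essential
  m6: -11- ←essential
  m7: -11- ←essential
  m8: -00-,1---
  m9: -00-,1---
  m10: 1--- ←essential
  m11: 1--- ←essential
  m12: 1--- ←essential
  m13: 1--- ←essential
  m14: -11-,1---
  m15: -11-,1---
Essential: -00-, -11-, 1---

3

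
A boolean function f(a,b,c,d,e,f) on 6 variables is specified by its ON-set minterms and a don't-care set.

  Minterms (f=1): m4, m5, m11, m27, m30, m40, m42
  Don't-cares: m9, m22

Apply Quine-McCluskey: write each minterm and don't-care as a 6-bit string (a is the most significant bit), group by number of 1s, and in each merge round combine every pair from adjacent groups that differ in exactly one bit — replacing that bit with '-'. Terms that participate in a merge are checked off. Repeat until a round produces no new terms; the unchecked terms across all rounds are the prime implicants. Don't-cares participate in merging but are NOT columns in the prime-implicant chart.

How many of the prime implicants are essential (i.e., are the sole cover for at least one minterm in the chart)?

4

Round 0: 000100✓ 000101✓ 001001✓ 001011✓ 010110✓ 011011✓ 011110✓ 101000✓ 101010✓
Round 1: 0-1011 00010- 0010-1 01-110 1010-0
PIs = {0-1011, 00010-, 0010-1, 01-110, 1010-0}
Coverage chart:
  m4: 00010- ←essential
  m5: 00010- ←essential
  m11: 0-1011,0010-1
  m27: 0-1011 ←essential
  m30: 01-110 ←essential
  m40: 1010-0 ←essential
  m42: 1010-0 ←essential
Essential: 0-1011, 00010-, 01-110, 1010-0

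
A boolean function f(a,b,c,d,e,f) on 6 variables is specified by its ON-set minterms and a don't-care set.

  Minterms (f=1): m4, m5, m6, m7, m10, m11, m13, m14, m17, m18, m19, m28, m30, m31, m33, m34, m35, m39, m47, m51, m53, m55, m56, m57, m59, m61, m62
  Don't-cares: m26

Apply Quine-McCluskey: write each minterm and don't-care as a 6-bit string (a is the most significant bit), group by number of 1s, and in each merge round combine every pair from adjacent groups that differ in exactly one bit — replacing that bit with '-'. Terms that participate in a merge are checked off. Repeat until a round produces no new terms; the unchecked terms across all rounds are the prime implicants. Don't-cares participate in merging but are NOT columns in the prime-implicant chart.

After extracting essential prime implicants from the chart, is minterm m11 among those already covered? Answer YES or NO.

YES

Round 0: 000100✓ 000101✓ 000110✓ 000111✓ 001010✓ 001011✓ 001101✓ 001110✓ 010001✓ 010010✓ 010011✓ 011010✓ 011100✓ 011110✓ 011111✓ 100001✓ 100010✓ 100011✓ 100111✓ 101111✓ 110011✓ 110101✓ 110111✓ 111000✓ 111001✓ 111011✓ 111101✓ 111110✓
Round 1: -00111 -10011 -11110 0-1010✓ 0-1110✓ 00-101 00-110 0001-0✓ 0001-1✓ 00010-✓ 00011-✓ 001-10✓ 00101- 01-010 0100-1 01001- 011-10✓ 0111-0 01111- 1-0011✓ 1-0111✓ 10-111 100-11✓ 1000-1 10001- 11-011 11-101 110-11✓ 1101-1 111-01 1110-1 11100-
Round 2: 0-1-10 0001-- 1-0-11
PIs = {-00111, -10011, -11110, 0-1-10, 00-101, 00-110, 0001--, 00101-, 01-010, 0100-1, 01001-, 0111-0, 01111-, 1-0-11, 10-111, 1000-1, 10001-, 11-011, 11-101, 1101-1, 111-01, 1110-1, 11100-}
Coverage chart:
  m4: 0001-- ←essential
  m5: 00-101,0001--
  m6: 00-110,0001--
  m7: -00111,0001--
  m10: 0-1-10,00101-
  m11: 00101- ←essential
  m13: 00-101 ←essential
  m14: 0-1-10,00-110
  m17: 0100-1 ←essential
  m18: 01-010,01001-
  m19: -10011,0100-1,01001-
  m28: 0111-0 ←essential
  m30: -11110,0-1-10,0111-0,01111-
  m31: 01111- ←essential
  m33: 1000-1 ←essential
  m34: 10001- ←essential
  m35: 1-0-11,1000-1,10001-
  m39: -00111,1-0-11,10-111
  m47: 10-111 ←essential
  m51: -10011,1-0-11,11-011
  m53: 11-101,1101-1
  m55: 1-0-11,1101-1
  m56: 11100- ←essential
  m57: 111-01,1110-1,11100-
  m59: 11-011,1110-1
  m61: 11-101,111-01
  m62: -11110 ←essential
Essential: -11110, 00-101, 0001--, 00101-, 0100-1, 0111-0, 01111-, 10-111, 1000-1, 10001-, 11100-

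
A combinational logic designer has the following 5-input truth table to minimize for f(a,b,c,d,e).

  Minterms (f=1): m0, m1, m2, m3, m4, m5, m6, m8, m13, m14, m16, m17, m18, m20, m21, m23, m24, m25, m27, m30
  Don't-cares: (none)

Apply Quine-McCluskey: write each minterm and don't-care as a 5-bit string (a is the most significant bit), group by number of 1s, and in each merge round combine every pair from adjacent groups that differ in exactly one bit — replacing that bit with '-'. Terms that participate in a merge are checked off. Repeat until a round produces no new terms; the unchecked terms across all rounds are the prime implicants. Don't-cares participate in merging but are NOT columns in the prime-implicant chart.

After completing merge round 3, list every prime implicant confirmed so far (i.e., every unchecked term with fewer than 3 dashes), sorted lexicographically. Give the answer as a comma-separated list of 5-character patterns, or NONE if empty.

Round 0: 00000✓ 00001✓ 00010✓ 00011✓ 00100✓ 00101✓ 00110✓ 01000✓ 01101✓ 01110✓ 10000✓ 10001✓ 10010✓ 10100✓ 10101✓ 10111✓ 11000✓ 11001✓ 11011✓ 11110✓
Round 1: -0000✓ -0001✓ -0010✓ -0100✓ -0101✓ -1000✓ -1110 0-000✓ 0-101 0-110 00-00✓ 00-01✓ 00-10✓ 000-0✓ 000-1✓ 0000-✓ 0001-✓ 001-0✓ 0010-✓ 1-000✓ 1-001✓ 10-00✓ 10-01✓ 100-0✓ 1000-✓ 101-1 1010-✓ 110-1 1100-✓
Round 2: --000 -0-00✓ -0-01✓ -00-0 -000-✓ -010-✓ 00--0 00-0-✓ 000-- 1-00- 10-0-✓
Round 3: -0-0-
PIs = {--000, -0-0-, -00-0, -1110, 0-101, 0-110, 00--0, 000--, 1-00-, 101-1, 110-1}

--000, -00-0, -1110, 0-101, 0-110, 00--0, 000--, 1-00-, 101-1, 110-1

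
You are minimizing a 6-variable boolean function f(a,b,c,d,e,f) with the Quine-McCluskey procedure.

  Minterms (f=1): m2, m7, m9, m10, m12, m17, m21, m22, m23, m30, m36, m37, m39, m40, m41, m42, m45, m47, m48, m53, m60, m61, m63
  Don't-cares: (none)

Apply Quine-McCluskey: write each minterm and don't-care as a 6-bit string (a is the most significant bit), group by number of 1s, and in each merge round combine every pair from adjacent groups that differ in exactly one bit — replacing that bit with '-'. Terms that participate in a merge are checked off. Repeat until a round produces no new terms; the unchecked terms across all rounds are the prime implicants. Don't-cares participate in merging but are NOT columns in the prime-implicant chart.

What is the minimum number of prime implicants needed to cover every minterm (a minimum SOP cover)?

size-2^0 implicants → 000010(✓)  000111(✓)  001001(✓)  001010(✓)  001100  010001(✓)  010101(✓)  010110(✓)  010111(✓)  011110(✓)  100100(✓)  100101(✓)  100111(✓)  101000(✓)  101001(✓)  101010(✓)  101101(✓)  101111(✓)  110000  110101(✓)  111100(✓)  111101(✓)  111111(✓)
size-2^1 implicants → -00111  -01001  -01010  -10101  0-0111  00-010  01-110  010-01  0101-1  01011-  1-0101(✓)  1-1101(✓)  1-1111(✓)  10-101(✓)  10-111(✓)  1001-1(✓)  10010-  101-01  1010-0  10100-  1011-1(✓)  11-101(✓)  1111-1(✓)  11110-
size-2^2 implicants → 1--101  1-11-1  10-1-1
Unchecked terms (primes): -00111, -01001, -01010, -10101, 0-0111, 00-010, 001100, 01-110, 010-01, 0101-1, 01011-, 1--101, 1-11-1, 10-1-1, 10010-, 101-01, 1010-0, 10100-, 110000, 11110-
Minterm coverage:
  m2 ⊆ 00-010 [E]
  m7 ⊆ -00111,0-0111
  m9 ⊆ -01001 [E]
  m10 ⊆ -01010,00-010
  m12 ⊆ 001100 [E]
  m17 ⊆ 010-01 [E]
  m21 ⊆ -10101,010-01,0101-1
  m22 ⊆ 01-110,01011-
  m23 ⊆ 0-0111,0101-1,01011-
  m30 ⊆ 01-110 [E]
  m36 ⊆ 10010- [E]
  m37 ⊆ 1--101,10-1-1,10010-
  m39 ⊆ -00111,10-1-1
  m40 ⊆ 1010-0,10100-
  m41 ⊆ -01001,101-01,10100-
  m42 ⊆ -01010,1010-0
  m45 ⊆ 1--101,1-11-1,10-1-1,101-01
  m47 ⊆ 1-11-1,10-1-1
  m48 ⊆ 110000 [E]
  m53 ⊆ -10101,1--101
  m60 ⊆ 11110- [E]
  m61 ⊆ 1--101,1-11-1,11110-
  m63 ⊆ 1-11-1 [E]
E = {-01001, 00-010, 001100, 01-110, 010-01, 1-11-1, 10010-, 110000, 11110-}
Petrick residual → -00111, -10101, 0-0111, 1010-0
Cover = b'c'def + b'cd'e'f + bc'de'f + a'c'def + a'b'd'ef' + a'b'cde'f' + a'bdef' + a'bc'e'f + acdf + ab'c'de' + ab'cd'f' + abc'd'e'f' + abcde'  |cover|=13

13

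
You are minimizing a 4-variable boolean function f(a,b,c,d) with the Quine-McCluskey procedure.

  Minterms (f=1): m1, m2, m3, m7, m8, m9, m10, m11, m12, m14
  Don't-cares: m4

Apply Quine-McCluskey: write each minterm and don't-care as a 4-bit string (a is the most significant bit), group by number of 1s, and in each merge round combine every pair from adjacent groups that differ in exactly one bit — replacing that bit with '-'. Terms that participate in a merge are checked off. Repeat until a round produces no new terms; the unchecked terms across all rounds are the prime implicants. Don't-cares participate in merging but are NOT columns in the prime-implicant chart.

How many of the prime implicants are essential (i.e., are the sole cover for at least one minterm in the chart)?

size-2^0 implicants → 0001(✓)  0010(✓)  0011(✓)  0100(✓)  0111(✓)  1000(✓)  1001(✓)  1010(✓)  1011(✓)  1100(✓)  1110(✓)
size-2^1 implicants → -001(✓)  -010(✓)  -011(✓)  -100  0-11  00-1(✓)  001-(✓)  1-00(✓)  1-10(✓)  10-0(✓)  10-1(✓)  100-(✓)  101-(✓)  11-0(✓)
size-2^2 implicants → -0-1  -01-  1--0  10--
Unchecked terms (primes): -0-1, -01-, -100, 0-11, 1--0, 10--
Minterm coverage:
  m1 ⊆ -0-1 [E]
  m2 ⊆ -01- [E]
  m3 ⊆ -0-1,-01-,0-11
  m7 ⊆ 0-11 [E]
  m8 ⊆ 1--0,10--
  m9 ⊆ -0-1,10--
  m10 ⊆ -01-,1--0,10--
  m11 ⊆ -0-1,-01-,10--
  m12 ⊆ -100,1--0
  m14 ⊆ 1--0 [E]
E = {-0-1, -01-, 0-11, 1--0}

4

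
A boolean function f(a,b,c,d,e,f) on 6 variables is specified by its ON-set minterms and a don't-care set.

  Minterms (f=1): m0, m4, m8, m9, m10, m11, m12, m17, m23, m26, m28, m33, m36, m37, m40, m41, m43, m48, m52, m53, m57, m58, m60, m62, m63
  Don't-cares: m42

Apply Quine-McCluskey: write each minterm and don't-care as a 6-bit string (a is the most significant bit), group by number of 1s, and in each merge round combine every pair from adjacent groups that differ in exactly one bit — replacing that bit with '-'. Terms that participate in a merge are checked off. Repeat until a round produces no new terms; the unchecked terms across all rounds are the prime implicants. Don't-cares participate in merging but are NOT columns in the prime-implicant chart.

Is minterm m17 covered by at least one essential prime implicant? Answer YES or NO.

YES

size-2^0 implicants → 000000(✓)  000100(✓)  001000(✓)  001001(✓)  001010(✓)  001011(✓)  001100(✓)  010001  010111  011010(✓)  011100(✓)  100001(✓)  100100(✓)  100101(✓)  101000(✓)  101001(✓)  101010(✓)  101011(✓)  110000(✓)  110100(✓)  110101(✓)  111001(✓)  111010(✓)  111100(✓)  111110(✓)  111111(✓)
size-2^1 implicants → -00100  -01000(✓)  -01001(✓)  -01010(✓)  -01011(✓)  -11010(✓)  -11100  0-1010(✓)  0-1100  00-000(✓)  00-100(✓)  000-00(✓)  001-00(✓)  0010-0(✓)  0010-1(✓)  00100-(✓)  00101-(✓)  1-0100(✓)  1-0101(✓)  1-1001  1-1010(✓)  10-001  100-01  10010-(✓)  1010-0(✓)  1010-1(✓)  10100-(✓)  10101-(✓)  11-100  110-00  11010-(✓)  111-10  1111-0  11111-
size-2^2 implicants → --1010  -010-0(✓)  -010-1(✓)  -0100-(✓)  -0101-(✓)  00--00  0010--(✓)  1-010-  1010--(✓)
size-2^3 implicants → -010--
Unchecked terms (primes): --1010, -00100, -010--, -11100, 0-1100, 00--00, 010001, 010111, 1-010-, 1-1001, 10-001, 100-01, 11-100, 110-00, 111-10, 1111-0, 11111-
Minterm coverage:
  m0 ⊆ 00--00 [E]
  m4 ⊆ -00100,00--00
  m8 ⊆ -010--,00--00
  m9 ⊆ -010-- [E]
  m10 ⊆ --1010,-010--
  m11 ⊆ -010-- [E]
  m12 ⊆ 0-1100,00--00
  m17 ⊆ 010001 [E]
  m23 ⊆ 010111 [E]
  m26 ⊆ --1010 [E]
  m28 ⊆ -11100,0-1100
  m33 ⊆ 10-001,100-01
  m36 ⊆ -00100,1-010-
  m37 ⊆ 1-010-,100-01
  m40 ⊆ -010-- [E]
  m41 ⊆ -010--,1-1001,10-001
  m43 ⊆ -010-- [E]
  m48 ⊆ 110-00 [E]
  m52 ⊆ 1-010-,11-100,110-00
  m53 ⊆ 1-010- [E]
  m57 ⊆ 1-1001 [E]
  m58 ⊆ --1010,111-10
  m60 ⊆ -11100,11-100,1111-0
  m62 ⊆ 111-10,1111-0,11111-
  m63 ⊆ 11111- [E]
E = {--1010, -010--, 00--00, 010001, 010111, 1-010-, 1-1001, 110-00, 11111-}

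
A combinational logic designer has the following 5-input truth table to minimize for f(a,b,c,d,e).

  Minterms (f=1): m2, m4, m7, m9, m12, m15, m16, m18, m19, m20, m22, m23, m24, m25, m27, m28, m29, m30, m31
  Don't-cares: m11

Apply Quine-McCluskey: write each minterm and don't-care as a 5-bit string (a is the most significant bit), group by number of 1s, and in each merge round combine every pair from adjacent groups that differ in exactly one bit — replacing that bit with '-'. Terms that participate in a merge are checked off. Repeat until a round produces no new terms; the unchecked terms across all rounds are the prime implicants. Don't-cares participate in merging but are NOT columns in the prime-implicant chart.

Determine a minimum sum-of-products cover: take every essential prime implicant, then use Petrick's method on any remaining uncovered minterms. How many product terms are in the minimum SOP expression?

Round 0: 00010✓ 00100✓ 00111✓ 01001✓ 01011✓ 01100✓ 01111✓ 10000✓ 10010✓ 10011✓ 10100✓ 10110✓ 10111✓ 11000✓ 11001✓ 11011✓ 11100✓ 11101✓ 11110✓ 11111✓
Round 1: -0010 -0100✓ -0111✓ -1001✓ -1011✓ -1100✓ -1111✓ 0-100✓ 0-111✓ 01-11✓ 010-1✓ 1-000✓ 1-011✓ 1-100✓ 1-110✓ 1-111✓ 10-00✓ 10-10✓ 10-11✓ 100-0✓ 1001-✓ 101-0✓ 1011-✓ 11-00✓ 11-01✓ 11-11✓ 110-1✓ 1100-✓ 111-0✓ 111-1✓ 1110-✓ 1111-✓
Round 2: --100 --111 -1-11 -10-1 1--00 1--11 1-1-0 1-11- 10--0 10-1- 11--1 11-0- 111--
PIs = {--100, --111, -0010, -1-11, -10-1, 1--00, 1--11, 1-1-0, 1-11-, 10--0, 10-1-, 11--1, 11-0-, 111--}
Coverage chart:
  m2: -0010 ←essential
  m4: --100 ←essential
  m7: --111 ←essential
  m9: -10-1 ←essential
  m12: --100 ←essential
  m15: --111,-1-11
  m16: 1--00,10--0
  m18: -0010,10--0,10-1-
  m19: 1--11,10-1-
  m20: --100,1--00,1-1-0,10--0
  m22: 1-1-0,1-11-,10--0,10-1-
  m23: --111,1--11,1-11-,10-1-
  m24: 1--00,11-0-
  m25: -10-1,11--1,11-0-
  m27: -1-11,-10-1,1--11,11--1
  m28: --100,1--00,1-1-0,11-0-,111--
  m29: 11--1,11-0-,111--
  m30: 1-1-0,1-11-,111--
  m31: --111,-1-11,1--11,1-11-,11--1,111--
Essential: --100, --111, -0010, -10-1
Petrick residual → 1--00, 10-1-, 111--
Min cover (7 terms): cd'e' + cde + b'c'de' + bc'e + ad'e' + ab'd + abc

7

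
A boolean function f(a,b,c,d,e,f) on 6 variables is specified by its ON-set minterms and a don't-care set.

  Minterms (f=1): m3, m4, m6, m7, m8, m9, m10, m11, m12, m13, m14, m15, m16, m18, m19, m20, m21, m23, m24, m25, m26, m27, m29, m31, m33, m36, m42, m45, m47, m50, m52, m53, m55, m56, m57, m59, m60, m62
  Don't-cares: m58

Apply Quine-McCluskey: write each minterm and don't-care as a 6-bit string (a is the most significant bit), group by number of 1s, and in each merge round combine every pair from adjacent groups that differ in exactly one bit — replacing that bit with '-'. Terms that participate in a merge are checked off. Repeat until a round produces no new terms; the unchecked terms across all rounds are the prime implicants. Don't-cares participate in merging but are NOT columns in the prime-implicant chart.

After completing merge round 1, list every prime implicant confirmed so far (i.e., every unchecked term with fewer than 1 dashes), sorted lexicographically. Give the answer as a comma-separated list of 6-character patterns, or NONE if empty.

100001

size-2^0 implicants → 000011(✓)  000100(✓)  000110(✓)  000111(✓)  001000(✓)  001001(✓)  001010(✓)  001011(✓)  001100(✓)  001101(✓)  001110(✓)  001111(✓)  010000(✓)  010010(✓)  010011(✓)  010100(✓)  010101(✓)  010111(✓)  011000(✓)  011001(✓)  011010(✓)  011011(✓)  011101(✓)  011111(✓)  100001  100100(✓)  101010(✓)  101101(✓)  101111(✓)  110010(✓)  110100(✓)  110101(✓)  110111(✓)  111000(✓)  111001(✓)  111010(✓)  111011(✓)  111100(✓)  111110(✓)
size-2^1 implicants → -00100(✓)  -01010(✓)  -01101(✓)  -01111(✓)  -10010(✓)  -10100(✓)  -10101(✓)  -10111(✓)  -11000(✓)  -11001(✓)  -11010(✓)  -11011(✓)  0-0011(✓)  0-0100(✓)  0-0111(✓)  0-1000(✓)  0-1001(✓)  0-1010(✓)  0-1011(✓)  0-1101(✓)  0-1111(✓)  00-011(✓)  00-100(✓)  00-110(✓)  00-111(✓)  000-11(✓)  0001-0(✓)  00011-(✓)  001-00(✓)  001-01(✓)  001-10(✓)  001-11(✓)  0010-0(✓)  0010-1(✓)  00100-(✓)  00101-(✓)  0011-0(✓)  0011-1(✓)  00110-(✓)  00111-(✓)  01-000(✓)  01-010(✓)  01-011(✓)  01-101(✓)  01-111(✓)  010-00  010-11(✓)  0100-0(✓)  01001-(✓)  0101-1(✓)  01010-(✓)  011-01(✓)  011-11(✓)  0110-0(✓)  0110-1(✓)  01100-(✓)  01101-(✓)  0111-1(✓)  1-0100(✓)  1-1010(✓)  1011-1(✓)  11-010(✓)  11-100  1101-1(✓)  11010-(✓)  111-00(✓)  111-10(✓)  1110-0(✓)  1110-1(✓)  11100-(✓)  11101-(✓)  1111-0(✓)
size-2^2 implicants → --0100  --1010  -011-1  -1-010  -101-1  -1010-  -110-0(✓)  -110-1(✓)  -1100-(✓)  -1101-(✓)  0--011(✓)  0--111(✓)  0-0-11(✓)  0-1-01(✓)  0-1-11(✓)  0-10-0(✓)  0-10-1(✓)  0-100-(✓)  0-101-(✓)  0-11-1(✓)  00--11(✓)  00-1-0  00-11-  001--0(✓)  001--1(✓)  001-0-(✓)  001-1-(✓)  0010--(✓)  0011--(✓)  01--11(✓)  01-0-0  01-01-  01-1-1  011--1(✓)  0110--(✓)  111--0  1110--(✓)
size-2^3 implicants → -110--  0---11  0-1--1  0-10--  001---
Unchecked terms (primes): --0100, --1010, -011-1, -1-010, -101-1, -1010-, -110--, 0---11, 0-1--1, 0-10--, 00-1-0, 00-11-, 001---, 01-0-0, 01-01-, 01-1-1, 010-00, 100001, 11-100, 111--0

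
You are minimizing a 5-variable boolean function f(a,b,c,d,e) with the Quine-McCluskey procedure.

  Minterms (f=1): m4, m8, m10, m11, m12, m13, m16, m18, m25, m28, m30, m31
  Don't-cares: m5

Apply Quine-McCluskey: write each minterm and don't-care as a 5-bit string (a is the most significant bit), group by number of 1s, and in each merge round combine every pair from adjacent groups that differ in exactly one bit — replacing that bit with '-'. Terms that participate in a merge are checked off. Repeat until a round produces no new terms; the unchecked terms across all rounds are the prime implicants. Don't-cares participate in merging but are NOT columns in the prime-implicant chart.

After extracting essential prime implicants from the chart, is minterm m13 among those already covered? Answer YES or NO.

[col 0] 00100*, 00101*, 01000*, 01010*, 01011*, 01100*, 01101*, 10000*, 10010*, 11001, 11100*, 11110*, 11111*
[col 1] -1100, 0-100*, 0-101*, 0010-*, 01-00, 010-0, 0101-, 0110-*, 100-0, 111-0, 1111-
[col 2] 0-10-
Prime implicants: -1100, 0-10-, 01-00, 010-0, 0101-, 100-0, 11001, 111-0, 1111-
PI chart (minterm → PIs covering it):
  4 | 0-10-  (sole → essential)
  8 | 01-00,010-0
  10 | 010-0,0101-
  11 | 0101-  (sole → essential)
  12 | -1100,0-10-,01-00
  13 | 0-10-  (sole → essential)
  16 | 100-0  (sole → essential)
  18 | 100-0  (sole → essential)
  25 | 11001  (sole → essential)
  28 | -1100,111-0
  30 | 111-0,1111-
  31 | 1111-  (sole → essential)
Essential prime implicants: 0-10-, 0101-, 100-0, 11001, 1111-

YES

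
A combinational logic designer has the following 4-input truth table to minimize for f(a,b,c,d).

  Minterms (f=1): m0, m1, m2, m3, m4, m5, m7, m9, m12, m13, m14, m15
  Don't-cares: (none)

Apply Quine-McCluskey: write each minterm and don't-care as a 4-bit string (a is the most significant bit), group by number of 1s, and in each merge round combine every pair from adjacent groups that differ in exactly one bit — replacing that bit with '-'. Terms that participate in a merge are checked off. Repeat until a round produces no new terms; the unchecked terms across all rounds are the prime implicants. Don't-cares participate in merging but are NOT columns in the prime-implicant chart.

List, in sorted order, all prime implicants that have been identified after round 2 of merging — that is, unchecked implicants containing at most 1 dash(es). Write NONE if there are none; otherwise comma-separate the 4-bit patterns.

[col 0] 0000*, 0001*, 0010*, 0011*, 0100*, 0101*, 0111*, 1001*, 1100*, 1101*, 1110*, 1111*
[col 1] -001*, -100*, -101*, -111*, 0-00*, 0-01*, 0-11*, 00-0*, 00-1*, 000-*, 001-*, 01-1*, 010-*, 1-01*, 11-0*, 11-1*, 110-*, 111-*
[col 2] --01, -1-1, -10-, 0--1, 0-0-, 00--, 11--
Prime implicants: --01, -1-1, -10-, 0--1, 0-0-, 00--, 11--

NONE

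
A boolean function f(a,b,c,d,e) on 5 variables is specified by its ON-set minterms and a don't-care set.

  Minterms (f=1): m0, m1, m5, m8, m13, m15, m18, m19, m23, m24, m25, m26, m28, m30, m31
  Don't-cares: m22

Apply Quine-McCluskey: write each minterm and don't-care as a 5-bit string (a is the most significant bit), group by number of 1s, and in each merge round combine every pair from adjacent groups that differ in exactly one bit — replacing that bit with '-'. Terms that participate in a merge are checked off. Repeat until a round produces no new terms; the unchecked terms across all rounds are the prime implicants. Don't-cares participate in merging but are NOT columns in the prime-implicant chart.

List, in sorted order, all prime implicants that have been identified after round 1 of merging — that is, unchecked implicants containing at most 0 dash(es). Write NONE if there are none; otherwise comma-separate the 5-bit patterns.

Round 0: 00000✓ 00001✓ 00101✓ 01000✓ 01101✓ 01111✓ 10010✓ 10011✓ 10110✓ 10111✓ 11000✓ 11001✓ 11010✓ 11100✓ 11110✓ 11111✓
Round 1: -1000 -1111 0-000 0-101 00-01 0000- 011-1 1-010✓ 1-110✓ 1-111✓ 10-10✓ 10-11✓ 1001-✓ 1011-✓ 11-00✓ 11-10✓ 110-0✓ 1100- 111-0✓ 1111-✓
Round 2: 1--10 1-11- 10-1- 11--0
PIs = {-1000, -1111, 0-000, 0-101, 00-01, 0000-, 011-1, 1--10, 1-11-, 10-1-, 11--0, 1100-}

NONE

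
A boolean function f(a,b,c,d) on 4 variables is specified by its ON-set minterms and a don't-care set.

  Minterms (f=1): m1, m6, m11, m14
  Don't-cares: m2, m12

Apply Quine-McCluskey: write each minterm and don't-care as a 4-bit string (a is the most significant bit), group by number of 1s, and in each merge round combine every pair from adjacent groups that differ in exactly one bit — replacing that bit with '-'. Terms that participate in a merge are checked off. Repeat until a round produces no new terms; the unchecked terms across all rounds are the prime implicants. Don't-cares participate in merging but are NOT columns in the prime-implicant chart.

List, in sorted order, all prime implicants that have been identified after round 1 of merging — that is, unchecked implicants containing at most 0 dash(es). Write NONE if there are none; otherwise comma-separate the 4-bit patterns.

0001, 1011

[col 0] 0001, 0010*, 0110*, 1011, 1100*, 1110*
[col 1] -110, 0-10, 11-0
Prime implicants: -110, 0-10, 0001, 1011, 11-0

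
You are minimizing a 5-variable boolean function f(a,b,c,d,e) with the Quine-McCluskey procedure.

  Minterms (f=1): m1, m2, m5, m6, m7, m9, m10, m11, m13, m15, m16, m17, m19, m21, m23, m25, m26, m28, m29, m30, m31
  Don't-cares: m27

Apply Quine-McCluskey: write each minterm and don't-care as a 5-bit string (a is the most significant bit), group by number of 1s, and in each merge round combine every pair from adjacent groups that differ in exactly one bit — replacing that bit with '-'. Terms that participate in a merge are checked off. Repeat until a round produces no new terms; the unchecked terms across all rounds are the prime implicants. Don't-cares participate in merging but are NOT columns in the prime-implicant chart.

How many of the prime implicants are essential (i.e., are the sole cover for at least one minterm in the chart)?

Round 0: 00001✓ 00010✓ 00101✓ 00110✓ 00111✓ 01001✓ 01010✓ 01011✓ 01101✓ 01111✓ 10000✓ 10001✓ 10011✓ 10101✓ 10111✓ 11001✓ 11010✓ 11011✓ 11100✓ 11101✓ 11110✓ 11111✓
Round 1: -0001✓ -0101✓ -0111✓ -1001✓ -1010✓ -1011✓ -1101✓ -1111✓ 0-001✓ 0-010 0-101✓ 0-111✓ 00-01✓ 00-10 001-1✓ 0011- 01-01✓ 01-11✓ 010-1✓ 0101-✓ 011-1✓ 1-001✓ 1-011✓ 1-101✓ 1-111✓ 10-01✓ 10-11✓ 100-1✓ 1000- 101-1✓ 11-01✓ 11-10✓ 11-11✓ 110-1✓ 1101-✓ 111-0✓ 111-1✓ 1110-✓ 1111-✓
Round 2: --001✓ --101✓ --111✓ -0-01✓ -01-1✓ -1-01✓ -1-11✓ -10-1✓ -101- -11-1✓ 0--01✓ 0-1-1✓ 01--1✓ 1--01✓ 1--11✓ 1-0-1✓ 1-1-1✓ 10--1✓ 11--1✓ 11-1- 111--
Round 3: ---01 --1-1 -1--1 1---1
PIs = {---01, --1-1, -1--1, -101-, 0-010, 00-10, 0011-, 1---1, 1000-, 11-1-, 111--}
Coverage chart:
  m1: ---01 ←essential
  m2: 0-010,00-10
  m5: ---01,--1-1
  m6: 00-10,0011-
  m7: --1-1,0011-
  m9: ---01,-1--1
  m10: -101-,0-010
  m11: -1--1,-101-
  m13: ---01,--1-1,-1--1
  m15: --1-1,-1--1
  m16: 1000- ←essential
  m17: ---01,1---1,1000-
  m19: 1---1 ←essential
  m21: ---01,--1-1,1---1
  m23: --1-1,1---1
  m25: ---01,-1--1,1---1
  m26: -101-,11-1-
  m28: 111-- ←essential
  m29: ---01,--1-1,-1--1,1---1,111--
  m30: 11-1-,111--
  m31: --1-1,-1--1,1---1,11-1-,111--
Essential: ---01, 1---1, 1000-, 111--

4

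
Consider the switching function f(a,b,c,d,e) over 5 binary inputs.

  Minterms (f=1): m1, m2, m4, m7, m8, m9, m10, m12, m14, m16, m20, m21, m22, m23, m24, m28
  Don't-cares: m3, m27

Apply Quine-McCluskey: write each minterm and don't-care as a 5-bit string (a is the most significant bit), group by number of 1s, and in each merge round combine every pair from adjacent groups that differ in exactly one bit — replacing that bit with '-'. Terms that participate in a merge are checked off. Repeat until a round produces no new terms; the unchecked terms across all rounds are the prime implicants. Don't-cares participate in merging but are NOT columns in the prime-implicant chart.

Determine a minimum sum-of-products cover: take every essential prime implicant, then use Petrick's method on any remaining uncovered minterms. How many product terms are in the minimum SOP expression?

7

size-2^0 implicants → 00001(✓)  00010(✓)  00011(✓)  00100(✓)  00111(✓)  01000(✓)  01001(✓)  01010(✓)  01100(✓)  01110(✓)  10000(✓)  10100(✓)  10101(✓)  10110(✓)  10111(✓)  11000(✓)  11011  11100(✓)
size-2^1 implicants → -0100(✓)  -0111  -1000(✓)  -1100(✓)  0-001  0-010  0-100(✓)  00-11  000-1  0001-  01-00(✓)  01-10(✓)  010-0(✓)  0100-  011-0(✓)  1-000(✓)  1-100(✓)  10-00(✓)  101-0(✓)  101-1(✓)  1010-(✓)  1011-(✓)  11-00(✓)
size-2^2 implicants → --100  -1-00  01--0  1--00  101--
Unchecked terms (primes): --100, -0111, -1-00, 0-001, 0-010, 00-11, 000-1, 0001-, 01--0, 0100-, 1--00, 101--, 11011
Minterm coverage:
  m1 ⊆ 0-001,000-1
  m2 ⊆ 0-010,0001-
  m4 ⊆ --100 [E]
  m7 ⊆ -0111,00-11
  m8 ⊆ -1-00,01--0,0100-
  m9 ⊆ 0-001,0100-
  m10 ⊆ 0-010,01--0
  m12 ⊆ --100,-1-00,01--0
  m14 ⊆ 01--0 [E]
  m16 ⊆ 1--00 [E]
  m20 ⊆ --100,1--00,101--
  m21 ⊆ 101-- [E]
  m22 ⊆ 101-- [E]
  m23 ⊆ -0111,101--
  m24 ⊆ -1-00,1--00
  m28 ⊆ --100,-1-00,1--00
E = {--100, 01--0, 1--00, 101--}
Petrick residual → -0111, 0-001, 0-010
Cover = cd'e' + b'cde + a'c'd'e + a'c'de' + a'be' + ad'e' + ab'c  |cover|=7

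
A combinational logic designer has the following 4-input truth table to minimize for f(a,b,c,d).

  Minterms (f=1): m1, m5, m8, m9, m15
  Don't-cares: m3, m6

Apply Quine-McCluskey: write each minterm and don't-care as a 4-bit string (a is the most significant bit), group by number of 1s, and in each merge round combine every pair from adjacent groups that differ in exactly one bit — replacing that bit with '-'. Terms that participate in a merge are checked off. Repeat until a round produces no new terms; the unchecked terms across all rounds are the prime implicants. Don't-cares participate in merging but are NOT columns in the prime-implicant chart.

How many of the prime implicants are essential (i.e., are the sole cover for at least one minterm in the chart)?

3

size-2^0 implicants → 0001(✓)  0011(✓)  0101(✓)  0110  1000(✓)  1001(✓)  1111
size-2^1 implicants → -001  0-01  00-1  100-
Unchecked terms (primes): -001, 0-01, 00-1, 0110, 100-, 1111
Minterm coverage:
  m1 ⊆ -001,0-01,00-1
  m5 ⊆ 0-01 [E]
  m8 ⊆ 100- [E]
  m9 ⊆ -001,100-
  m15 ⊆ 1111 [E]
E = {0-01, 100-, 1111}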